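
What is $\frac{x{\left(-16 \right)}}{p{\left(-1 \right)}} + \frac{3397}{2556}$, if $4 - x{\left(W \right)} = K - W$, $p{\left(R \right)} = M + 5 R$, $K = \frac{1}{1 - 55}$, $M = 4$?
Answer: $\frac{102065}{7668} \approx 13.311$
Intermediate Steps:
$K = - \frac{1}{54}$ ($K = \frac{1}{-54} = - \frac{1}{54} \approx -0.018519$)
$p{\left(R \right)} = 4 + 5 R$
$x{\left(W \right)} = \frac{217}{54} + W$ ($x{\left(W \right)} = 4 - \left(- \frac{1}{54} - W\right) = 4 + \left(\frac{1}{54} + W\right) = \frac{217}{54} + W$)
$\frac{x{\left(-16 \right)}}{p{\left(-1 \right)}} + \frac{3397}{2556} = \frac{\frac{217}{54} - 16}{4 + 5 \left(-1\right)} + \frac{3397}{2556} = - \frac{647}{54 \left(4 - 5\right)} + 3397 \cdot \frac{1}{2556} = - \frac{647}{54 \left(-1\right)} + \frac{3397}{2556} = \left(- \frac{647}{54}\right) \left(-1\right) + \frac{3397}{2556} = \frac{647}{54} + \frac{3397}{2556} = \frac{102065}{7668}$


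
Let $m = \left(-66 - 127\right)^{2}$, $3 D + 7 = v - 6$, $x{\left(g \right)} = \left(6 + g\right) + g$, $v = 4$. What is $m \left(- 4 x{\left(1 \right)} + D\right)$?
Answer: $-1303715$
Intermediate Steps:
$x{\left(g \right)} = 6 + 2 g$
$D = -3$ ($D = - \frac{7}{3} + \frac{4 - 6}{3} = - \frac{7}{3} + \frac{1}{3} \left(-2\right) = - \frac{7}{3} - \frac{2}{3} = -3$)
$m = 37249$ ($m = \left(-193\right)^{2} = 37249$)
$m \left(- 4 x{\left(1 \right)} + D\right) = 37249 \left(- 4 \left(6 + 2 \cdot 1\right) - 3\right) = 37249 \left(- 4 \left(6 + 2\right) - 3\right) = 37249 \left(\left(-4\right) 8 - 3\right) = 37249 \left(-32 - 3\right) = 37249 \left(-35\right) = -1303715$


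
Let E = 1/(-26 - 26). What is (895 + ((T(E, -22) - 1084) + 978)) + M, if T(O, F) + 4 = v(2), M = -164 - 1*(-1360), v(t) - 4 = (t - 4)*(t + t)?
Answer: 1977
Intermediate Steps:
v(t) = 4 + 2*t*(-4 + t) (v(t) = 4 + (t - 4)*(t + t) = 4 + (-4 + t)*(2*t) = 4 + 2*t*(-4 + t))
M = 1196 (M = -164 + 1360 = 1196)
E = -1/52 (E = 1/(-52) = -1/52 ≈ -0.019231)
T(O, F) = -8 (T(O, F) = -4 + (4 - 8*2 + 2*2**2) = -4 + (4 - 16 + 2*4) = -4 + (4 - 16 + 8) = -4 - 4 = -8)
(895 + ((T(E, -22) - 1084) + 978)) + M = (895 + ((-8 - 1084) + 978)) + 1196 = (895 + (-1092 + 978)) + 1196 = (895 - 114) + 1196 = 781 + 1196 = 1977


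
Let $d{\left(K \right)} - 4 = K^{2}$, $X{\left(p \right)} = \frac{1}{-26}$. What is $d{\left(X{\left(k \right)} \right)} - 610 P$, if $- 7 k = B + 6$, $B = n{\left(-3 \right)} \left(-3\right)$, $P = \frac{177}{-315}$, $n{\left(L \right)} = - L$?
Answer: $\frac{4922653}{14196} \approx 346.76$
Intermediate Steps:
$P = - \frac{59}{105}$ ($P = 177 \left(- \frac{1}{315}\right) = - \frac{59}{105} \approx -0.5619$)
$B = -9$ ($B = \left(-1\right) \left(-3\right) \left(-3\right) = 3 \left(-3\right) = -9$)
$k = \frac{3}{7}$ ($k = - \frac{-9 + 6}{7} = \left(- \frac{1}{7}\right) \left(-3\right) = \frac{3}{7} \approx 0.42857$)
$X{\left(p \right)} = - \frac{1}{26}$
$d{\left(K \right)} = 4 + K^{2}$
$d{\left(X{\left(k \right)} \right)} - 610 P = \left(4 + \left(- \frac{1}{26}\right)^{2}\right) - 610 \left(- \frac{59}{105}\right) = \left(4 + \frac{1}{676}\right) - - \frac{7198}{21} = \frac{2705}{676} + \frac{7198}{21} = \frac{4922653}{14196}$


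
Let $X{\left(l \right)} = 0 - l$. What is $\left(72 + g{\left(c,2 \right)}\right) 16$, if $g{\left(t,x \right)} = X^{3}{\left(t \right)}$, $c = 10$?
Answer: $-14848$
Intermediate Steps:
$X{\left(l \right)} = - l$
$g{\left(t,x \right)} = - t^{3}$ ($g{\left(t,x \right)} = \left(- t\right)^{3} = - t^{3}$)
$\left(72 + g{\left(c,2 \right)}\right) 16 = \left(72 - 10^{3}\right) 16 = \left(72 - 1000\right) 16 = \left(-928\right) 16 = -14848$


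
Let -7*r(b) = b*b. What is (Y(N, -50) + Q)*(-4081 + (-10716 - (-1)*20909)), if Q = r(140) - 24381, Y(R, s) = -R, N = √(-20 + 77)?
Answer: -166130272 - 6112*√57 ≈ -1.6618e+8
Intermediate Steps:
r(b) = -b²/7 (r(b) = -b*b/7 = -b²/7)
N = √57 ≈ 7.5498
Q = -27181 (Q = -⅐*140² - 24381 = -⅐*19600 - 24381 = -2800 - 24381 = -27181)
(Y(N, -50) + Q)*(-4081 + (-10716 - (-1)*20909)) = (-√57 - 27181)*(-4081 + (-10716 - (-1)*20909)) = (-27181 - √57)*(-4081 + (-10716 - 1*(-20909))) = (-27181 - √57)*(-4081 + (-10716 + 20909)) = (-27181 - √57)*(-4081 + 10193) = (-27181 - √57)*6112 = -166130272 - 6112*√57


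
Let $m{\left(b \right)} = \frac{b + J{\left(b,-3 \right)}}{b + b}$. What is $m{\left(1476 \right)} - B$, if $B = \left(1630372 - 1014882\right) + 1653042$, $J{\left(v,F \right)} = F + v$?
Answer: $- \frac{2232234505}{984} \approx -2.2685 \cdot 10^{6}$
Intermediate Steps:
$B = 2268532$ ($B = 615490 + 1653042 = 2268532$)
$m{\left(b \right)} = \frac{-3 + 2 b}{2 b}$ ($m{\left(b \right)} = \frac{b + \left(-3 + b\right)}{b + b} = \frac{-3 + 2 b}{2 b}$)
$m{\left(1476 \right)} - B = \frac{- \frac{3}{2} + 1476}{1476} - 2268532 = \frac{1}{1476} \cdot \frac{2949}{2} - 2268532 = \frac{983}{984} - 2268532 = - \frac{2232234505}{984}$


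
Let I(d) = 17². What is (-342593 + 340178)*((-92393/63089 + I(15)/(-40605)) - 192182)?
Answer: 3446253599181932/7425301 ≈ 4.6412e+8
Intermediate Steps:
I(d) = 289
(-342593 + 340178)*((-92393/63089 + I(15)/(-40605)) - 192182) = (-342593 + 340178)*((-92393/63089 + 289/(-40605)) - 192182) = -2415*((-92393*1/63089 + 289*(-1/40605)) - 192182) = -2415*((-92393/63089 - 289/40605) - 192182) = -2415*(-3769850486/2561728845 - 192182) = -2415*(-492321942740276/2561728845) = 3446253599181932/7425301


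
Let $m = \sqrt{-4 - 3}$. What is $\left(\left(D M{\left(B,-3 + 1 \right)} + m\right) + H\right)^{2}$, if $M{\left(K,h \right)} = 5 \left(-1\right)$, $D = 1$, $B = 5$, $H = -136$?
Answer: $\left(141 - i \sqrt{7}\right)^{2} \approx 19874.0 - 746.1 i$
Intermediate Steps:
$m = i \sqrt{7}$ ($m = \sqrt{-7} = i \sqrt{7} \approx 2.6458 i$)
$M{\left(K,h \right)} = -5$
$\left(\left(D M{\left(B,-3 + 1 \right)} + m\right) + H\right)^{2} = \left(\left(1 \left(-5\right) + i \sqrt{7}\right) - 136\right)^{2} = \left(\left(-5 + i \sqrt{7}\right) - 136\right)^{2} = \left(-141 + i \sqrt{7}\right)^{2}$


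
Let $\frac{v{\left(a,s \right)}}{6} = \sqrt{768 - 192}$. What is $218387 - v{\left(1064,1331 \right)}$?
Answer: $218243$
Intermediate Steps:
$v{\left(a,s \right)} = 144$ ($v{\left(a,s \right)} = 6 \sqrt{768 - 192} = 6 \sqrt{576} = 6 \cdot 24 = 144$)
$218387 - v{\left(1064,1331 \right)} = 218387 - 144 = 218243$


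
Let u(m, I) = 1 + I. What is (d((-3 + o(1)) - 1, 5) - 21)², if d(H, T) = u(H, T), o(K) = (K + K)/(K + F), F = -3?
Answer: 225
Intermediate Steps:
o(K) = 2*K/(-3 + K) (o(K) = (K + K)/(K - 3) = (2*K)/(-3 + K) = 2*K/(-3 + K))
d(H, T) = 1 + T
(d((-3 + o(1)) - 1, 5) - 21)² = ((1 + 5) - 21)² = (6 - 21)² = (-15)² = 225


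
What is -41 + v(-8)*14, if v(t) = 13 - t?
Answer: 253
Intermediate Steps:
-41 + v(-8)*14 = -41 + (13 - 1*(-8))*14 = -41 + (13 + 8)*14 = -41 + 21*14 = -41 + 294 = 253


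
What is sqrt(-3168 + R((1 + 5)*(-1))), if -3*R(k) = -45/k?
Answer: I*sqrt(12682)/2 ≈ 56.307*I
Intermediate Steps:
R(k) = 15/k (R(k) = -(-15)/k = 15/k)
sqrt(-3168 + R((1 + 5)*(-1))) = sqrt(-3168 + 15/(((1 + 5)*(-1)))) = sqrt(-3168 + 15/((6*(-1)))) = sqrt(-3168 + 15/(-6)) = sqrt(-3168 + 15*(-1/6)) = sqrt(-3168 - 5/2) = sqrt(-6341/2) = I*sqrt(12682)/2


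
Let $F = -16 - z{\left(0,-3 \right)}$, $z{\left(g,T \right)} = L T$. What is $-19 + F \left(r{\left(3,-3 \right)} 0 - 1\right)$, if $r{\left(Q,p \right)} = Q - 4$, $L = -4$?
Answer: $9$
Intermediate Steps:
$r{\left(Q,p \right)} = -4 + Q$
$z{\left(g,T \right)} = - 4 T$
$F = -28$ ($F = -16 - \left(-4\right) \left(-3\right) = -16 - 12 = -28$)
$-19 + F \left(r{\left(3,-3 \right)} 0 - 1\right) = -19 - 28 \left(\left(-4 + 3\right) 0 - 1\right) = -19 - 28 \left(\left(-1\right) 0 - 1\right) = -19 - 28 \left(0 - 1\right) = -19 - -28 = -19 + 28 = 9$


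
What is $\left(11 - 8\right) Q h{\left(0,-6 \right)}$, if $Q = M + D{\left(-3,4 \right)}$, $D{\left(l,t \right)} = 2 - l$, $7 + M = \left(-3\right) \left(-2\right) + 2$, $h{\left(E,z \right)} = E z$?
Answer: $0$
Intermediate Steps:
$M = 1$ ($M = -7 + \left(\left(-3\right) \left(-2\right) + 2\right) = -7 + \left(6 + 2\right) = -7 + 8 = 1$)
$Q = 6$ ($Q = 1 + \left(2 - -3\right) = 1 + \left(2 + 3\right) = 1 + 5 = 6$)
$\left(11 - 8\right) Q h{\left(0,-6 \right)} = \left(11 - 8\right) 6 \cdot 0 \left(-6\right) = 3 \cdot 6 \cdot 0 = 18 \cdot 0 = 0$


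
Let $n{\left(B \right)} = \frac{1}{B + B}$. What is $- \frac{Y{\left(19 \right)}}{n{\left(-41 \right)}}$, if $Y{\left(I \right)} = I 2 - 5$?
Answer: $2706$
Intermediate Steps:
$n{\left(B \right)} = \frac{1}{2 B}$
$Y{\left(I \right)} = -5 + 2 I$ ($Y{\left(I \right)} = 2 I - 5 = -5 + 2 I$)
$- \frac{Y{\left(19 \right)}}{n{\left(-41 \right)}} = - \frac{-5 + 2 \cdot 19}{\frac{1}{2} \frac{1}{-41}} = - \frac{-5 + 38}{\frac{1}{2} \left(- \frac{1}{41}\right)} = - \frac{33}{- \frac{1}{82}} = - 33 \left(-82\right) = \left(-1\right) \left(-2706\right) = 2706$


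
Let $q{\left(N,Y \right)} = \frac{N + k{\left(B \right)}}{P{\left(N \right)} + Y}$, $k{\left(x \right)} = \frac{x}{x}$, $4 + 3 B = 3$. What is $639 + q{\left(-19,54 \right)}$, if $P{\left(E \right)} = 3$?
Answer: $\frac{12135}{19} \approx 638.68$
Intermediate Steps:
$B = - \frac{1}{3}$ ($B = - \frac{4}{3} + \frac{1}{3} \cdot 3 = - \frac{4}{3} + 1 = - \frac{1}{3} \approx -0.33333$)
$k{\left(x \right)} = 1$
$q{\left(N,Y \right)} = \frac{1 + N}{3 + Y}$ ($q{\left(N,Y \right)} = \frac{N + 1}{3 + Y} = \frac{1 + N}{3 + Y}$)
$639 + q{\left(-19,54 \right)} = 639 + \frac{1 - 19}{3 + 54} = 639 + \frac{1}{57} \left(-18\right) = 639 - \frac{6}{19} = \frac{12135}{19}$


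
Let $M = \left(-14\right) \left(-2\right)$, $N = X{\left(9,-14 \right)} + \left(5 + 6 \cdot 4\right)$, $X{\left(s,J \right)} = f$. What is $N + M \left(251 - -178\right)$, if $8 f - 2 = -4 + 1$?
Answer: $\frac{96327}{8} \approx 12041.0$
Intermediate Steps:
$f = - \frac{1}{8}$ ($f = \frac{1}{4} + \frac{-4 + 1}{8} = \frac{1}{4} + \frac{1}{8} \left(-3\right) = \frac{1}{4} - \frac{3}{8} = - \frac{1}{8} \approx -0.125$)
$X{\left(s,J \right)} = - \frac{1}{8}$
$N = \frac{231}{8}$ ($N = - \frac{1}{8} + \left(5 + 6 \cdot 4\right) = - \frac{1}{8} + \left(5 + 24\right) = - \frac{1}{8} + 29 = \frac{231}{8} \approx 28.875$)
$M = 28$
$N + M \left(251 - -178\right) = \frac{231}{8} + 28 \left(251 - -178\right) = \frac{231}{8} + 28 \left(251 + 178\right) = \frac{231}{8} + 28 \cdot 429 = \frac{231}{8} + 12012 = \frac{96327}{8}$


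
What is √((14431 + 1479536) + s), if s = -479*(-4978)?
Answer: √3878429 ≈ 1969.4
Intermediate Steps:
s = 2384462
√((14431 + 1479536) + s) = √((14431 + 1479536) + 2384462) = √(1493967 + 2384462) = √3878429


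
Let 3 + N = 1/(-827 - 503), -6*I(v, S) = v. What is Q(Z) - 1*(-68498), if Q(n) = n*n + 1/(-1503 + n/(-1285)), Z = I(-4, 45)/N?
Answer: 45412896359790304377473/662980876485500079 ≈ 68498.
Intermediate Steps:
I(v, S) = -v/6
N = -3991/1330 (N = -3 + 1/(-827 - 503) = -3 + 1/(-1330) = -3 - 1/1330 = -3991/1330 ≈ -3.0008)
Z = -2660/11973 (Z = (-1/6*(-4))/(-3991/1330) = (2/3)*(-1330/3991) = -2660/11973 ≈ -0.22217)
Q(n) = n**2 + 1/(-1503 - n/1285) (Q(n) = n**2 + 1/(-1503 + n*(-1/1285)) = n**2 + 1/(-1503 - n/1285))
Q(Z) - 1*(-68498) = (-1285 + (-2660/11973)**3 + 1931355*(-2660/11973)**2)/(1931355 - 2660/11973) - 1*(-68498) = (-1285 - 18821096000/1716362224317 + 1931355*(7075600/143352729))/(23124110755/11973) + 68498 = 11973*(-1285 - 18821096000/1716362224317 + 1518388382000/15928081)/23124110755 + 68498 = (11973/23124110755)*(161411432599830655/1716362224317) + 68498 = 32282286519966131/662980876485500079 + 68498 = 45412896359790304377473/662980876485500079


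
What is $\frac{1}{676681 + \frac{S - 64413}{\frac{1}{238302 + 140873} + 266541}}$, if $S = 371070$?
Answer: $\frac{101065683676}{68389344172227331} \approx 1.4778 \cdot 10^{-6}$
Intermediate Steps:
$\frac{1}{676681 + \frac{S - 64413}{\frac{1}{238302 + 140873} + 266541}} = \frac{1}{676681 + \frac{371070 - 64413}{\frac{1}{238302 + 140873} + 266541}} = \frac{1}{676681 + \frac{306657}{\frac{1}{379175} + 266541}} = \frac{1}{676681 + \frac{306657}{\frac{101065683676}{379175}}} = \frac{1}{676681 + 306657 \cdot \frac{379175}{101065683676}} = \frac{1}{676681 + \frac{116276667975}{101065683676}} = \frac{1}{\frac{68389344172227331}{101065683676}} = \frac{101065683676}{68389344172227331}$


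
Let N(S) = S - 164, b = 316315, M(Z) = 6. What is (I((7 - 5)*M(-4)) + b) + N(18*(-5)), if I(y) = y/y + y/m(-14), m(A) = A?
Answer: 2212428/7 ≈ 3.1606e+5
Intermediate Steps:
N(S) = -164 + S
I(y) = 1 - y/14 (I(y) = y/y + y/(-14) = 1 + y*(-1/14) = 1 - y/14)
(I((7 - 5)*M(-4)) + b) + N(18*(-5)) = ((1 - (7 - 5)*6/14) + 316315) + (-164 + 18*(-5)) = ((1 - 6/7) + 316315) + (-164 - 90) = ((1 - 1/14*12) + 316315) - 254 = ((1 - 6/7) + 316315) - 254 = (1/7 + 316315) - 254 = 2214206/7 - 254 = 2212428/7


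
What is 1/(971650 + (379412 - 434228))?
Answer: 1/916834 ≈ 1.0907e-6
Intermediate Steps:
1/(971650 + (379412 - 434228)) = 1/(971650 - 54816) = 1/916834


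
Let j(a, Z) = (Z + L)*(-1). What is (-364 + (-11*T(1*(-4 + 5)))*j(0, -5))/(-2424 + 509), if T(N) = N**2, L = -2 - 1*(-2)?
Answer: 419/1915 ≈ 0.21880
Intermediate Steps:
L = 0 (L = -2 + 2 = 0)
j(a, Z) = -Z (j(a, Z) = (Z + 0)*(-1) = Z*(-1) = -Z)
(-364 + (-11*T(1*(-4 + 5)))*j(0, -5))/(-2424 + 509) = (-364 + (-11*(-4 + 5)**2)*(-1*(-5)))/(-2424 + 509) = (-364 - 11*1**2*5)/(-1915) = (-364 - 11*1**2*5)*(-1/1915) = (-364 - 11*1*5)*(-1/1915) = (-364 - 11*5)*(-1/1915) = (-364 - 55)*(-1/1915) = -419*(-1/1915) = 419/1915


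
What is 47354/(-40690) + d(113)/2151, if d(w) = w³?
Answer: 29304810238/43762095 ≈ 669.64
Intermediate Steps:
47354/(-40690) + d(113)/2151 = 47354/(-40690) + 113³/2151 = 47354*(-1/40690) + 1442897*(1/2151) = -23677/20345 + 1442897/2151 = 29304810238/43762095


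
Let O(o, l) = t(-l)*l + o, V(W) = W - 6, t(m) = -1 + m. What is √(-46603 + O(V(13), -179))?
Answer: I*√78458 ≈ 280.1*I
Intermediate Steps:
V(W) = -6 + W
O(o, l) = o + l*(-1 - l) (O(o, l) = (-1 - l)*l + o = l*(-1 - l) + o = o + l*(-1 - l))
√(-46603 + O(V(13), -179)) = √(-46603 + ((-6 + 13) - 1*(-179)*(1 - 179))) = √(-46603 + (7 - 1*(-179)*(-178))) = √(-46603 + (7 - 31862)) = √(-46603 - 31855) = √(-78458) = I*√78458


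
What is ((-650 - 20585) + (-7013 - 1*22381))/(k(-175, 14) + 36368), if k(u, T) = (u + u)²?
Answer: -50629/158868 ≈ -0.31869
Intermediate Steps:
k(u, T) = 4*u² (k(u, T) = (2*u)² = 4*u²)
((-650 - 20585) + (-7013 - 1*22381))/(k(-175, 14) + 36368) = ((-650 - 20585) + (-7013 - 1*22381))/(4*(-175)² + 36368) = (-21235 + (-7013 - 22381))/(4*30625 + 36368) = (-21235 - 29394)/(122500 + 36368) = -50629/158868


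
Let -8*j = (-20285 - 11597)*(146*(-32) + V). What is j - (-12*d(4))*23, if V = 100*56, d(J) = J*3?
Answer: 3701624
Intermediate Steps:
d(J) = 3*J
V = 5600
j = 3698312 (j = -(-20285 - 11597)*(146*(-32) + 5600)/8 = -(-15941)*(-4672 + 5600)/4 = -(-15941)*928/4 = -⅛*(-29586496) = 3698312)
j - (-12*d(4))*23 = 3698312 - (-36*4)*23 = 3698312 - (-12*12)*23 = 3698312 - (-144)*23 = 3698312 - 1*(-3312) = 3698312 + 3312 = 3701624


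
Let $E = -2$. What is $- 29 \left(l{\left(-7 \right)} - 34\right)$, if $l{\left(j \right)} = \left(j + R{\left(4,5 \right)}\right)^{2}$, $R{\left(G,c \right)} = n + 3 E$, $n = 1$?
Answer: $-3190$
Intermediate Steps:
$R{\left(G,c \right)} = -5$ ($R{\left(G,c \right)} = 1 + 3 \left(-2\right) = 1 - 6 = -5$)
$l{\left(j \right)} = \left(-5 + j\right)^{2}$ ($l{\left(j \right)} = \left(j - 5\right)^{2} = \left(-5 + j\right)^{2}$)
$- 29 \left(l{\left(-7 \right)} - 34\right) = - 29 \left(\left(-5 - 7\right)^{2} - 34\right) = - 29 \left(\left(-12\right)^{2} - 34\right) = - 29 \left(144 - 34\right) = \left(-29\right) 110 = -3190$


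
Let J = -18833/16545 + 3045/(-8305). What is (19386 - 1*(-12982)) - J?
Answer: 889554295678/27481245 ≈ 32370.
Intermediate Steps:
J = -41357518/27481245 (J = -18833*1/16545 + 3045*(-1/8305) = -18833/16545 - 609/1661 = -41357518/27481245 ≈ -1.5049)
(19386 - 1*(-12982)) - J = (19386 - 1*(-12982)) - 1*(-41357518/27481245) = (19386 + 12982) + 41357518/27481245 = 32368 + 41357518/27481245 = 889554295678/27481245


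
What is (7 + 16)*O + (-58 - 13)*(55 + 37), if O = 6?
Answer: -6394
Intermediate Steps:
(7 + 16)*O + (-58 - 13)*(55 + 37) = (7 + 16)*6 + (-58 - 13)*(55 + 37) = 23*6 - 71*92 = 138 - 6532 = -6394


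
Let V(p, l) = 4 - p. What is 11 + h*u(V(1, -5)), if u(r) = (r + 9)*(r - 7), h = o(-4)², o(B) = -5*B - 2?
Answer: -15541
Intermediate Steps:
o(B) = -2 - 5*B
h = 324 (h = (-2 - 5*(-4))² = (-2 + 20)² = 18² = 324)
u(r) = (-7 + r)*(9 + r) (u(r) = (9 + r)*(-7 + r) = (-7 + r)*(9 + r))
11 + h*u(V(1, -5)) = 11 + 324*(-63 + (4 - 1*1)² + 2*(4 - 1*1)) = 11 + 324*(-63 + (4 - 1)² + 2*(4 - 1)) = 11 + 324*(-63 + 3² + 2*3) = 11 + 324*(-63 + 9 + 6) = 11 + 324*(-48) = 11 - 15552 = -15541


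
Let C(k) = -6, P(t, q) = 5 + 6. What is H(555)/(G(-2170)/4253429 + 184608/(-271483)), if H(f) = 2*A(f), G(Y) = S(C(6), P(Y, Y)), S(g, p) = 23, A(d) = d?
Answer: -1281754368379770/785210776723 ≈ -1632.4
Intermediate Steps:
P(t, q) = 11
G(Y) = 23
H(f) = 2*f
H(555)/(G(-2170)/4253429 + 184608/(-271483)) = (2*555)/(23/4253429 + 184608/(-271483)) = 1110/(23*(1/4253429) + 184608*(-1/271483)) = 1110/(23/4253429 - 184608/271483) = 1110/(-785210776723/1154733665207) = 1110*(-1154733665207/785210776723) = -1281754368379770/785210776723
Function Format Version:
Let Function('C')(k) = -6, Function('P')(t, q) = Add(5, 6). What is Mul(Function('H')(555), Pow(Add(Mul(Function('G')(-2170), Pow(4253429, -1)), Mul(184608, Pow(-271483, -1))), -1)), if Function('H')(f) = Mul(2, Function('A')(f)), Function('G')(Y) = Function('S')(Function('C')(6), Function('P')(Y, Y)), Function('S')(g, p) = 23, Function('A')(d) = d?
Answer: Rational(-1281754368379770, 785210776723) ≈ -1632.4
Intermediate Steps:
Function('P')(t, q) = 11
Function('G')(Y) = 23
Function('H')(f) = Mul(2, f)
Mul(Function('H')(555), Pow(Add(Mul(Function('G')(-2170), Pow(4253429, -1)), Mul(184608, Pow(-271483, -1))), -1)) = Mul(Mul(2, 555), Pow(Add(Mul(23, Pow(4253429, -1)), Mul(184608, Pow(-271483, -1))), -1)) = Mul(1110, Pow(Add(Mul(23, Rational(1, 4253429)), Mul(184608, Rational(-1, 271483))), -1)) = Mul(1110, Pow(Add(Rational(23, 4253429), Rational(-184608, 271483)), -1)) = Mul(1110, Pow(Rational(-785210776723, 1154733665207), -1)) = Mul(1110, Rational(-1154733665207, 785210776723)) = Rational(-1281754368379770, 785210776723)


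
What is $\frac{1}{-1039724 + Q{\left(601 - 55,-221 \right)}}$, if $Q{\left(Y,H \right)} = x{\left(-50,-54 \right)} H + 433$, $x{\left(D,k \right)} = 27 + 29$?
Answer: $- \frac{1}{1051667} \approx -9.5087 \cdot 10^{-7}$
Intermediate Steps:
$x{\left(D,k \right)} = 56$
$Q{\left(Y,H \right)} = 433 + 56 H$ ($Q{\left(Y,H \right)} = 56 H + 433 = 433 + 56 H$)
$\frac{1}{-1039724 + Q{\left(601 - 55,-221 \right)}} = \frac{1}{-1039724 + \left(433 + 56 \left(-221\right)\right)} = \frac{1}{-1039724 + \left(433 - 12376\right)} = \frac{1}{-1039724 - 11943} = \frac{1}{-1051667} = - \frac{1}{1051667}$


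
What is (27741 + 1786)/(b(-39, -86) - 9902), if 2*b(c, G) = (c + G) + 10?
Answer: -59054/19919 ≈ -2.9647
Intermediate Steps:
b(c, G) = 5 + G/2 + c/2 (b(c, G) = ((c + G) + 10)/2 = ((G + c) + 10)/2 = (10 + G + c)/2 = 5 + G/2 + c/2)
(27741 + 1786)/(b(-39, -86) - 9902) = (27741 + 1786)/((5 + (½)*(-86) + (½)*(-39)) - 9902) = 29527/((5 - 43 - 39/2) - 9902) = 29527/(-115/2 - 9902) = 29527/(-19919/2) = 29527*(-2/19919) = -59054/19919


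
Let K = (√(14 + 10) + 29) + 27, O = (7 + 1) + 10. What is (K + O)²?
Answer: 5500 + 296*√6 ≈ 6225.0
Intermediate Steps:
O = 18 (O = 8 + 10 = 18)
K = 56 + 2*√6 (K = (√24 + 29) + 27 = (2*√6 + 29) + 27 = (29 + 2*√6) + 27 = 56 + 2*√6 ≈ 60.899)
(K + O)² = ((56 + 2*√6) + 18)² = (74 + 2*√6)²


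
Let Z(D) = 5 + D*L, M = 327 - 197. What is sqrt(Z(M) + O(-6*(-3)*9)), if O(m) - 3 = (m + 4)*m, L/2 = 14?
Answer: 2*sqrt(7635) ≈ 174.76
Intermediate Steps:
L = 28 (L = 2*14 = 28)
O(m) = 3 + m*(4 + m) (O(m) = 3 + (m + 4)*m = 3 + (4 + m)*m = 3 + m*(4 + m))
M = 130
Z(D) = 5 + 28*D (Z(D) = 5 + D*28 = 5 + 28*D)
sqrt(Z(M) + O(-6*(-3)*9)) = sqrt((5 + 28*130) + (3 + (-6*(-3)*9)**2 + 4*(-6*(-3)*9))) = sqrt((5 + 3640) + (3 + (18*9)**2 + 4*(18*9))) = sqrt(3645 + (3 + 162**2 + 4*162)) = sqrt(3645 + (3 + 26244 + 648)) = sqrt(3645 + 26895) = sqrt(30540) = 2*sqrt(7635)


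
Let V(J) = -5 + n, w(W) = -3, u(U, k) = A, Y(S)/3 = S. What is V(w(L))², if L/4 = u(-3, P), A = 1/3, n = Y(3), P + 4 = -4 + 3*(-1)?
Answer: 16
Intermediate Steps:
P = -11 (P = -4 + (-4 + 3*(-1)) = -4 + (-4 - 3) = -4 - 7 = -11)
Y(S) = 3*S
n = 9 (n = 3*3 = 9)
A = ⅓ (A = 1*(⅓) = ⅓ ≈ 0.33333)
u(U, k) = ⅓
L = 4/3 (L = 4*(⅓) = 4/3 ≈ 1.3333)
V(J) = 4 (V(J) = -5 + 9 = 4)
V(w(L))² = 4² = 16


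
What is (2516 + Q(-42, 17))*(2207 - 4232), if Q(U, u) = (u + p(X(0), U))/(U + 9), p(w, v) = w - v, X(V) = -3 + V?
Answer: -56006100/11 ≈ -5.0915e+6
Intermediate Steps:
Q(U, u) = (-3 + u - U)/(9 + U) (Q(U, u) = (u + ((-3 + 0) - U))/(U + 9) = (u + (-3 - U))/(9 + U) = (-3 + u - U)/(9 + U))
(2516 + Q(-42, 17))*(2207 - 4232) = (2516 + (-3 + 17 - 1*(-42))/(9 - 42))*(2207 - 4232) = (2516 + (-3 + 17 + 42)/(-33))*(-2025) = (2516 - 1/33*56)*(-2025) = (2516 - 56/33)*(-2025) = (82972/33)*(-2025) = -56006100/11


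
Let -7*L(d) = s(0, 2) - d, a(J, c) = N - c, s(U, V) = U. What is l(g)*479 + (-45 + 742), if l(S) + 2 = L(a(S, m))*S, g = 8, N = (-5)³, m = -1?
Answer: -476995/7 ≈ -68142.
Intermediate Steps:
N = -125
a(J, c) = -125 - c
L(d) = d/7 (L(d) = -(0 - d)/7 = -(-1)*d/7 = d/7)
l(S) = -2 - 124*S/7 (l(S) = -2 + ((-125 - 1*(-1))/7)*S = -2 + ((-125 + 1)/7)*S = -2 + ((⅐)*(-124))*S = -2 - 124*S/7)
l(g)*479 + (-45 + 742) = (-2 - 124/7*8)*479 + (-45 + 742) = (-2 - 992/7)*479 + 697 = -1006/7*479 + 697 = -481874/7 + 697 = -476995/7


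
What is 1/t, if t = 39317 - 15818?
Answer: 1/23499 ≈ 4.2555e-5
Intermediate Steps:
t = 23499
1/t = 1/23499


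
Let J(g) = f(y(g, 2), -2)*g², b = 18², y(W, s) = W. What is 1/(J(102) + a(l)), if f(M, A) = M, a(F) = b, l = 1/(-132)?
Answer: 1/1061532 ≈ 9.4203e-7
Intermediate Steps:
l = -1/132 ≈ -0.0075758
b = 324
a(F) = 324
J(g) = g³ (J(g) = g*g² = g³)
1/(J(102) + a(l)) = 1/(102³ + 324) = 1/(1061208 + 324) = 1/1061532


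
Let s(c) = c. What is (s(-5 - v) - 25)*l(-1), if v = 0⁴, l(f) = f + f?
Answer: 60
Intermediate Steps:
l(f) = 2*f
v = 0
(s(-5 - v) - 25)*l(-1) = ((-5 - 1*0) - 25)*(2*(-1)) = ((-5 + 0) - 25)*(-2) = (-5 - 25)*(-2) = -30*(-2) = 60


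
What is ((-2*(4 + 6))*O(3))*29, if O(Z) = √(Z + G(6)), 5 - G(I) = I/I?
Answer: -580*√7 ≈ -1534.5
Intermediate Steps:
G(I) = 4 (G(I) = 5 - I/I = 5 - 1*1 = 5 - 1 = 4)
O(Z) = √(4 + Z) (O(Z) = √(Z + 4) = √(4 + Z))
((-2*(4 + 6))*O(3))*29 = ((-2*(4 + 6))*√(4 + 3))*29 = ((-2*10)*√7)*29 = -20*√7*29 = -580*√7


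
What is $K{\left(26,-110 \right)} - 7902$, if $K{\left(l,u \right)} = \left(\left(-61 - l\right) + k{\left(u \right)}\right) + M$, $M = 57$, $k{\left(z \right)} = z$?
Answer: $-8042$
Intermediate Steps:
$K{\left(l,u \right)} = -4 + u - l$ ($K{\left(l,u \right)} = \left(\left(-61 - l\right) + u\right) + 57 = \left(-61 + u - l\right) + 57 = -4 + u - l$)
$K{\left(26,-110 \right)} - 7902 = \left(-4 - 110 - 26\right) - 7902 = -140 - 7902 = -8042$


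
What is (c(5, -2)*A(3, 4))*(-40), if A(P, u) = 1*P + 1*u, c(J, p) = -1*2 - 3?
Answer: 1400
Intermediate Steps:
c(J, p) = -5 (c(J, p) = -2 - 3 = -5)
A(P, u) = P + u
(c(5, -2)*A(3, 4))*(-40) = -5*(3 + 4)*(-40) = -5*7*(-40) = -35*(-40) = 1400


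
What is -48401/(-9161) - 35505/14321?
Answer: 367889416/131194681 ≈ 2.8041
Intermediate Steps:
-48401/(-9161) - 35505/14321 = -48401*(-1/9161) - 35505*1/14321 = 48401/9161 - 35505/14321 = 367889416/131194681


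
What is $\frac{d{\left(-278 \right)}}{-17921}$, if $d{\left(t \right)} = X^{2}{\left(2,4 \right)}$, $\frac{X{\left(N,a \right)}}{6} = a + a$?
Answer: $- \frac{2304}{17921} \approx -0.12856$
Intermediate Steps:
$X{\left(N,a \right)} = 12 a$ ($X{\left(N,a \right)} = 6 \left(a + a\right) = 6 \cdot 2 a = 12 a$)
$d{\left(t \right)} = 2304$ ($d{\left(t \right)} = \left(12 \cdot 4\right)^{2} = 48^{2} = 2304$)
$\frac{d{\left(-278 \right)}}{-17921} = \frac{2304}{-17921} = 2304 \left(- \frac{1}{17921}\right) = - \frac{2304}{17921}$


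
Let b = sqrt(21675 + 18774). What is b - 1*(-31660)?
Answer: 31660 + sqrt(40449) ≈ 31861.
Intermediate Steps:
b = sqrt(40449) ≈ 201.12
b - 1*(-31660) = sqrt(40449) - 1*(-31660) = sqrt(40449) + 31660 = 31660 + sqrt(40449)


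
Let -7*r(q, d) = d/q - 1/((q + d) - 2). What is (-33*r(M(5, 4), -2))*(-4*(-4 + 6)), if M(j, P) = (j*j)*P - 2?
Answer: 18876/16121 ≈ 1.1709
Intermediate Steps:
M(j, P) = -2 + P*j² (M(j, P) = j²*P - 2 = P*j² - 2 = -2 + P*j²)
r(q, d) = 1/(7*(-2 + d + q)) - d/(7*q) (r(q, d) = -(d/q - 1/((q + d) - 2))/7 = -(d/q - 1/((d + q) - 2))/7 = -(d/q - 1/(-2 + d + q))/7 = -(-1/(-2 + d + q) + d/q)/7 = 1/(7*(-2 + d + q)) - d/(7*q))
(-33*r(M(5, 4), -2))*(-4*(-4 + 6)) = (-33*((-2 + 4*5²) - 1*(-2)² + 2*(-2) - 1*(-2)*(-2 + 4*5²))/(7*(-2 + 4*5²)*(-2 - 2 + (-2 + 4*5²))))*(-4*(-4 + 6)) = (-33*((-2 + 4*25) - 1*4 - 4 - 1*(-2)*(-2 + 4*25))/(7*(-2 + 4*25)*(-2 - 2 + (-2 + 4*25))))*(-4*2) = -33*((-2 + 100) - 4 - 4 - 1*(-2)*(-2 + 100))/(7*(-2 + 100)*(-2 - 2 + (-2 + 100)))*(-8) = -33*(98 - 4 - 4 - 1*(-2)*98)/(7*98*(-2 - 2 + 98))*(-8) = -33*(98 - 4 - 4 + 196)/(7*98*94)*(-8) = -33*286/(7*98*94)*(-8) = -33*143/32242*(-8) = -4719/32242*(-8) = 18876/16121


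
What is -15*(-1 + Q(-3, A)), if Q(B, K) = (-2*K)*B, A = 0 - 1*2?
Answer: 195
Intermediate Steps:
A = -2 (A = 0 - 2 = -2)
Q(B, K) = -2*B*K
-15*(-1 + Q(-3, A)) = -15*(-1 - 2*(-3)*(-2)) = -15*(-1 - 12) = -15*(-13) = 195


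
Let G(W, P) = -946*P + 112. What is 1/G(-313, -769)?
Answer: 1/727586 ≈ 1.3744e-6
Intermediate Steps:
G(W, P) = 112 - 946*P
1/G(-313, -769) = 1/(112 - 946*(-769)) = 1/(112 + 727474) = 1/727586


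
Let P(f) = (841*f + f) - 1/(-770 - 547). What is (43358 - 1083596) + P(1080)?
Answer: -172366325/1317 ≈ -1.3088e+5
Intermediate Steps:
P(f) = 1/1317 + 842*f (P(f) = 842*f - 1/(-1317) = 842*f - 1*(-1/1317) = 842*f + 1/1317 = 1/1317 + 842*f)
(43358 - 1083596) + P(1080) = (43358 - 1083596) + (1/1317 + 842*1080) = -1040238 + (1/1317 + 909360) = -1040238 + 1197627121/1317 = -172366325/1317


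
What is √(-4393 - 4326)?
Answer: I*√8719 ≈ 93.376*I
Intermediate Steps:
√(-4393 - 4326) = √(-8719) = I*√8719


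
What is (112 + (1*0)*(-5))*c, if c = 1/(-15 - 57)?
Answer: -14/9 ≈ -1.5556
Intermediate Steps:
c = -1/72 (c = 1/(-72) = -1/72 ≈ -0.013889)
(112 + (1*0)*(-5))*c = (112 + (1*0)*(-5))*(-1/72) = (112 + 0*(-5))*(-1/72) = (112 + 0)*(-1/72) = 112*(-1/72) = -14/9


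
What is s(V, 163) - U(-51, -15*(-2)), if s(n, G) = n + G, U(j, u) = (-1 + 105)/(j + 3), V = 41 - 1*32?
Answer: 1045/6 ≈ 174.17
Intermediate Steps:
V = 9 (V = 41 - 32 = 9)
U(j, u) = 104/(3 + j)
s(n, G) = G + n
s(V, 163) - U(-51, -15*(-2)) = (163 + 9) - 104/(3 - 51) = 172 - 104/(-48) = 172 - 104*(-1)/48 = 172 - 1*(-13/6) = 172 + 13/6 = 1045/6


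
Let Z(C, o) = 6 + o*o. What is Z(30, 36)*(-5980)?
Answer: -7785960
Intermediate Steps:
Z(C, o) = 6 + o²
Z(30, 36)*(-5980) = (6 + 36²)*(-5980) = (6 + 1296)*(-5980) = 1302*(-5980) = -7785960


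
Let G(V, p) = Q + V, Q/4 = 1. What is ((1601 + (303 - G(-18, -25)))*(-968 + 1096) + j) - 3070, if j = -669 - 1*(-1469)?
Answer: 243234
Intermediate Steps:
Q = 4 (Q = 4*1 = 4)
G(V, p) = 4 + V
j = 800 (j = -669 + 1469 = 800)
((1601 + (303 - G(-18, -25)))*(-968 + 1096) + j) - 3070 = ((1601 + (303 - (4 - 18)))*(-968 + 1096) + 800) - 3070 = ((1601 + (303 - 1*(-14)))*128 + 800) - 3070 = ((1601 + (303 + 14))*128 + 800) - 3070 = ((1601 + 317)*128 + 800) - 3070 = (1918*128 + 800) - 3070 = (245504 + 800) - 3070 = 246304 - 3070 = 243234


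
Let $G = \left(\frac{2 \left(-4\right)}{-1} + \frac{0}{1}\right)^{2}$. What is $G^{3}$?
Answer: $262144$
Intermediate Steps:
$G = 64$ ($G = \left(\left(-8\right) \left(-1\right) + 0 \cdot 1\right)^{2} = \left(8 + 0\right)^{2} = 8^{2} = 64$)
$G^{3} = 64^{3} = 262144$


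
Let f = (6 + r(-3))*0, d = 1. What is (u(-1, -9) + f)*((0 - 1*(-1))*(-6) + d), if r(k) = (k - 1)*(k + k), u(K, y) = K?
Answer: 5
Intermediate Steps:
r(k) = 2*k*(-1 + k) (r(k) = (-1 + k)*(2*k) = 2*k*(-1 + k))
f = 0 (f = (6 + 2*(-3)*(-1 - 3))*0 = (6 + 2*(-3)*(-4))*0 = (6 + 24)*0 = 30*0 = 0)
(u(-1, -9) + f)*((0 - 1*(-1))*(-6) + d) = (-1 + 0)*((0 - 1*(-1))*(-6) + 1) = -((0 + 1)*(-6) + 1) = -(1*(-6) + 1) = -(-6 + 1) = -1*(-5) = 5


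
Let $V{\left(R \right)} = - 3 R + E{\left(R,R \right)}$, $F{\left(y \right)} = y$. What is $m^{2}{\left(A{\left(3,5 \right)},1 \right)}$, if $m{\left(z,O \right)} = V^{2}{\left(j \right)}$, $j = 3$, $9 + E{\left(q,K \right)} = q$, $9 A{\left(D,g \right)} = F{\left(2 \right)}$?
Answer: $50625$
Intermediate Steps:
$A{\left(D,g \right)} = \frac{2}{9}$ ($A{\left(D,g \right)} = \frac{1}{9} \cdot 2 = \frac{2}{9}$)
$E{\left(q,K \right)} = -9 + q$
$V{\left(R \right)} = -9 - 2 R$ ($V{\left(R \right)} = - 3 R + \left(-9 + R\right) = -9 - 2 R$)
$m{\left(z,O \right)} = 225$ ($m{\left(z,O \right)} = \left(-9 - 6\right)^{2} = \left(-15\right)^{2} = 225$)
$m^{2}{\left(A{\left(3,5 \right)},1 \right)} = 225^{2} = 50625$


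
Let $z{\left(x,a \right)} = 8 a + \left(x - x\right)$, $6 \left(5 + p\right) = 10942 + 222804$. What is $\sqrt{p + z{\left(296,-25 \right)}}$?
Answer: $\frac{\sqrt{348774}}{3} \approx 196.86$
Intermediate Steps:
$p = \frac{116858}{3}$ ($p = -5 + \frac{10942 + 222804}{6} = -5 + \frac{1}{6} \cdot 233746 = -5 + \frac{116873}{3} = \frac{116858}{3} \approx 38953.0$)
$z{\left(x,a \right)} = 8 a$ ($z{\left(x,a \right)} = 8 a + 0 = 8 a$)
$\sqrt{p + z{\left(296,-25 \right)}} = \sqrt{\frac{116858}{3} + 8 \left(-25\right)} = \sqrt{\frac{116858}{3} - 200} = \sqrt{\frac{116258}{3}} = \frac{\sqrt{348774}}{3}$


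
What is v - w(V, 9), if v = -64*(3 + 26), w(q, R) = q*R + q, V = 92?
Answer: -2776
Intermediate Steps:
w(q, R) = q + R*q (w(q, R) = R*q + q = q + R*q)
v = -1856 (v = -64*29 = -1856)
v - w(V, 9) = -1856 - 92*(1 + 9) = -1856 - 92*10 = -1856 - 1*920 = -1856 - 920 = -2776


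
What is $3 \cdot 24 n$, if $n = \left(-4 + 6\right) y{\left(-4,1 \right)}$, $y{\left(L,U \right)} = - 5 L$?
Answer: $2880$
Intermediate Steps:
$n = 40$ ($n = \left(-4 + 6\right) \left(\left(-5\right) \left(-4\right)\right) = 2 \cdot 20 = 40$)
$3 \cdot 24 n = 3 \cdot 24 \cdot 40 = 72 \cdot 40 = 2880$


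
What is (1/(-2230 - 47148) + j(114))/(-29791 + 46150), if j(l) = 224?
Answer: 11060671/807774702 ≈ 0.013693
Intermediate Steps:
(1/(-2230 - 47148) + j(114))/(-29791 + 46150) = (1/(-2230 - 47148) + 224)/(-29791 + 46150) = (1/(-49378) + 224)/16359 = (-1/49378 + 224)*(1/16359) = (11060671/49378)*(1/16359) = 11060671/807774702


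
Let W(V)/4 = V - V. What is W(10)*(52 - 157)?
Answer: 0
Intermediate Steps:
W(V) = 0 (W(V) = 4*(V - V) = 4*0 = 0)
W(10)*(52 - 157) = 0*(52 - 157) = 0*(-105) = 0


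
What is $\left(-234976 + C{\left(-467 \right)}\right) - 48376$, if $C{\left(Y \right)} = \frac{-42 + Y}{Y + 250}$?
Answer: $- \frac{61486875}{217} \approx -2.8335 \cdot 10^{5}$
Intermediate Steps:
$C{\left(Y \right)} = \frac{-42 + Y}{250 + Y}$
$\left(-234976 + C{\left(-467 \right)}\right) - 48376 = \left(-234976 + \frac{-42 - 467}{250 - 467}\right) - 48376 = \left(-234976 + \frac{1}{-217} \left(-509\right)\right) - 48376 = \left(-234976 - - \frac{509}{217}\right) - 48376 = \left(-234976 + \frac{509}{217}\right) - 48376 = - \frac{50989283}{217} - 48376 = - \frac{61486875}{217}$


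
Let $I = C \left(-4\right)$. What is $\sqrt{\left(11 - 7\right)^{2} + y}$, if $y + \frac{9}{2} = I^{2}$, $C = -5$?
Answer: $\frac{\sqrt{1646}}{2} \approx 20.285$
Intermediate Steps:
$I = 20$ ($I = \left(-5\right) \left(-4\right) = 20$)
$y = \frac{791}{2}$ ($y = - \frac{9}{2} + 20^{2} = - \frac{9}{2} + 400 = \frac{791}{2} \approx 395.5$)
$\sqrt{\left(11 - 7\right)^{2} + y} = \sqrt{\left(11 - 7\right)^{2} + \frac{791}{2}} = \sqrt{4^{2} + \frac{791}{2}} = \sqrt{16 + \frac{791}{2}} = \sqrt{\frac{823}{2}} = \frac{\sqrt{1646}}{2}$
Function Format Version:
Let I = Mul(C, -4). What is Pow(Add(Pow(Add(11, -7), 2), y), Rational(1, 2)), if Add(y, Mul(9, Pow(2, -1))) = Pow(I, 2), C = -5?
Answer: Mul(Rational(1, 2), Pow(1646, Rational(1, 2))) ≈ 20.285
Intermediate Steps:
I = 20 (I = Mul(-5, -4) = 20)
y = Rational(791, 2) (y = Add(Rational(-9, 2), Pow(20, 2)) = Add(Rational(-9, 2), 400) = Rational(791, 2) ≈ 395.50)
Pow(Add(Pow(Add(11, -7), 2), y), Rational(1, 2)) = Pow(Add(Pow(Add(11, -7), 2), Rational(791, 2)), Rational(1, 2)) = Pow(Add(Pow(4, 2), Rational(791, 2)), Rational(1, 2)) = Pow(Add(16, Rational(791, 2)), Rational(1, 2)) = Pow(Rational(823, 2), Rational(1, 2)) = Mul(Rational(1, 2), Pow(1646, Rational(1, 2)))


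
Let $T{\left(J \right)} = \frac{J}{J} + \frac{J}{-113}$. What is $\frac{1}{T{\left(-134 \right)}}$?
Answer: $\frac{113}{247} \approx 0.45749$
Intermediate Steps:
$T{\left(J \right)} = 1 - \frac{J}{113}$ ($T{\left(J \right)} = 1 + J \left(- \frac{1}{113}\right) = 1 - \frac{J}{113}$)
$\frac{1}{T{\left(-134 \right)}} = \frac{1}{1 - - \frac{134}{113}} = \frac{1}{1 + \frac{134}{113}} = \frac{1}{\frac{247}{113}} = \frac{113}{247}$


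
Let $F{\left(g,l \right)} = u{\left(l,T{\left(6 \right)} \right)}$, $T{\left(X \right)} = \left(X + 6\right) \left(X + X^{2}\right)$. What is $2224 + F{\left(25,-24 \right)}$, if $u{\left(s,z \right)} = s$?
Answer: $2200$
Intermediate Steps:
$T{\left(X \right)} = \left(6 + X\right) \left(X + X^{2}\right)$
$F{\left(g,l \right)} = l$
$2224 + F{\left(25,-24 \right)} = 2224 - 24 = 2200$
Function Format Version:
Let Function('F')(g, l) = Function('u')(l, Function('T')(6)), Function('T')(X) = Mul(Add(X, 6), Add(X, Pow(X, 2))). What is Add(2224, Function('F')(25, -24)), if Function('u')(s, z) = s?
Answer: 2200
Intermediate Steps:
Function('T')(X) = Mul(Add(6, X), Add(X, Pow(X, 2)))
Function('F')(g, l) = l
Add(2224, Function('F')(25, -24)) = Add(2224, -24) = 2200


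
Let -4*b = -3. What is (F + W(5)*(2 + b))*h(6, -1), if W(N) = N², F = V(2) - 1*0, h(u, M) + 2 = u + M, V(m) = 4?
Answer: 873/4 ≈ 218.25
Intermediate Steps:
b = ¾ (b = -¼*(-3) = ¾ ≈ 0.75000)
h(u, M) = -2 + M + u (h(u, M) = -2 + (u + M) = -2 + (M + u) = -2 + M + u)
F = 4 (F = 4 - 1*0 = 4 + 0 = 4)
(F + W(5)*(2 + b))*h(6, -1) = (4 + 5²*(2 + ¾))*(-2 - 1 + 6) = (4 + 25*(11/4))*3 = (4 + 275/4)*3 = (291/4)*3 = 873/4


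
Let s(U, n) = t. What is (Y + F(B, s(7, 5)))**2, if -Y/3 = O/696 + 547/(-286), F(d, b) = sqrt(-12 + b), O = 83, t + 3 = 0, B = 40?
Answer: 15347904529/1100646976 + 178487*I*sqrt(15)/16588 ≈ 13.944 + 41.673*I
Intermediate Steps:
t = -3 (t = -3 + 0 = -3)
s(U, n) = -3
Y = 178487/33176 (Y = -3*(83/696 + 547/(-286)) = -3*(83*(1/696) + 547*(-1/286)) = -3*(83/696 - 547/286) = -3*(-178487/99528) = 178487/33176 ≈ 5.3800)
(Y + F(B, s(7, 5)))**2 = (178487/33176 + sqrt(-12 - 3))**2 = (178487/33176 + sqrt(-15))**2 = (178487/33176 + I*sqrt(15))**2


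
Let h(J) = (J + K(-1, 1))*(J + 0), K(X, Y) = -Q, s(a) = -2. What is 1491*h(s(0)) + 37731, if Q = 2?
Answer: 49659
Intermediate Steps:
K(X, Y) = -2 (K(X, Y) = -1*2 = -2)
h(J) = J*(-2 + J) (h(J) = (J - 2)*(J + 0) = (-2 + J)*J = J*(-2 + J))
1491*h(s(0)) + 37731 = 1491*(-2*(-2 - 2)) + 37731 = 1491*(-2*(-4)) + 37731 = 1491*8 + 37731 = 11928 + 37731 = 49659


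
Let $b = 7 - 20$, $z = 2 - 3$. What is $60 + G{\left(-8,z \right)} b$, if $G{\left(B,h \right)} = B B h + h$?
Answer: $905$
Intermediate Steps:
$z = -1$
$G{\left(B,h \right)} = h + h B^{2}$ ($G{\left(B,h \right)} = B^{2} h + h = h B^{2} + h = h + h B^{2}$)
$b = -13$ ($b = 7 - 20 = -13$)
$60 + G{\left(-8,z \right)} b = 60 + - (1 + \left(-8\right)^{2}) \left(-13\right) = 60 + - (1 + 64) \left(-13\right) = 60 + \left(-1\right) 65 \left(-13\right) = 60 - -845 = 60 + 845 = 905$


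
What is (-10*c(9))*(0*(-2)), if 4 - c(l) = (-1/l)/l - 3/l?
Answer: 0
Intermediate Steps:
c(l) = 4 + l⁻² + 3/l (c(l) = 4 - ((-1/l)/l - 3/l) = 4 - (-1/l² - 3/l) = 4 + (l⁻² + 3/l) = 4 + l⁻² + 3/l)
(-10*c(9))*(0*(-2)) = (-10*(4 + 9⁻² + 3/9))*(0*(-2)) = -10*(4 + 1/81 + 3*(⅑))*0 = -10*(4 + 1/81 + ⅓)*0 = -10*352/81*0 = -3520/81*0 = 0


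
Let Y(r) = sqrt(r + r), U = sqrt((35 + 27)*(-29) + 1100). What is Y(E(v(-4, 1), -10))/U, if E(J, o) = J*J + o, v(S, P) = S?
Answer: -I*sqrt(2094)/349 ≈ -0.13112*I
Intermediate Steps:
E(J, o) = o + J**2 (E(J, o) = J**2 + o = o + J**2)
U = I*sqrt(698) (U = sqrt(62*(-29) + 1100) = sqrt(-1798 + 1100) = sqrt(-698) = I*sqrt(698) ≈ 26.42*I)
Y(r) = sqrt(2)*sqrt(r) (Y(r) = sqrt(2*r) = sqrt(2)*sqrt(r))
Y(E(v(-4, 1), -10))/U = (sqrt(2)*sqrt(-10 + (-4)**2))/((I*sqrt(698))) = (sqrt(2)*sqrt(-10 + 16))*(-I*sqrt(698)/698) = (sqrt(2)*sqrt(6))*(-I*sqrt(698)/698) = (2*sqrt(3))*(-I*sqrt(698)/698) = -I*sqrt(2094)/349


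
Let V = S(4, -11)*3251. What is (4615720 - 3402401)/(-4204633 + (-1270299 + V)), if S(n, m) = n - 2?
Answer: -1213319/5468430 ≈ -0.22188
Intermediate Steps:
S(n, m) = -2 + n
V = 6502 (V = (-2 + 4)*3251 = 2*3251 = 6502)
(4615720 - 3402401)/(-4204633 + (-1270299 + V)) = (4615720 - 3402401)/(-4204633 + (-1270299 + 6502)) = 1213319/(-4204633 - 1263797) = 1213319/(-5468430) = 1213319*(-1/5468430) = -1213319/5468430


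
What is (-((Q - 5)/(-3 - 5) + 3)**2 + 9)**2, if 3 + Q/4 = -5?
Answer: 9891025/4096 ≈ 2414.8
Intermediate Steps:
Q = -32 (Q = -12 + 4*(-5) = -12 - 20 = -32)
(-((Q - 5)/(-3 - 5) + 3)**2 + 9)**2 = (-((-32 - 5)/(-3 - 5) + 3)**2 + 9)**2 = (-(-37/(-8) + 3)**2 + 9)**2 = (-(-37*(-1/8) + 3)**2 + 9)**2 = (-(37/8 + 3)**2 + 9)**2 = (-(61/8)**2 + 9)**2 = (-1*3721/64 + 9)**2 = (-3721/64 + 9)**2 = (-3145/64)**2 = 9891025/4096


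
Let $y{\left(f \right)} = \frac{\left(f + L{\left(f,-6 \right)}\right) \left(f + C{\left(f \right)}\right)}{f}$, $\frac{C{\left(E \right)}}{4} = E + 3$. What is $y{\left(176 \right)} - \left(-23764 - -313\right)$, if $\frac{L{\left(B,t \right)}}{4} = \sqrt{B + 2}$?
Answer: $24343 + \frac{223 \sqrt{178}}{11} \approx 24613.0$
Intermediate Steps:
$L{\left(B,t \right)} = 4 \sqrt{2 + B}$ ($L{\left(B,t \right)} = 4 \sqrt{B + 2} = 4 \sqrt{2 + B}$)
$C{\left(E \right)} = 12 + 4 E$ ($C{\left(E \right)} = 4 \left(E + 3\right) = 4 \left(3 + E\right) = 12 + 4 E$)
$y{\left(f \right)} = \frac{\left(12 + 5 f\right) \left(f + 4 \sqrt{2 + f}\right)}{f}$ ($y{\left(f \right)} = \frac{\left(f + 4 \sqrt{2 + f}\right) \left(f + \left(12 + 4 f\right)\right)}{f} = \frac{\left(f + 4 \sqrt{2 + f}\right) \left(12 + 5 f\right)}{f} = \frac{\left(12 + 5 f\right) \left(f + 4 \sqrt{2 + f}\right)}{f}$)
$y{\left(176 \right)} - \left(-23764 - -313\right) = \left(12 + 5 \cdot 176 + 20 \sqrt{2 + 176} + \frac{48 \sqrt{2 + 176}}{176}\right) - \left(-23764 - -313\right) = \left(12 + 880 + 20 \sqrt{178} + 48 \cdot \frac{1}{176} \sqrt{178}\right) - \left(-23764 + 313\right) = \left(12 + 880 + 20 \sqrt{178} + \frac{3 \sqrt{178}}{11}\right) - -23451 = \left(892 + \frac{223 \sqrt{178}}{11}\right) + 23451 = 24343 + \frac{223 \sqrt{178}}{11}$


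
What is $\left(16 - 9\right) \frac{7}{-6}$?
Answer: $- \frac{49}{6} \approx -8.1667$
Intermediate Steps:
$\left(16 - 9\right) \frac{7}{-6} = 7 \cdot 7 \left(- \frac{1}{6}\right) = 7 \left(- \frac{7}{6}\right) = - \frac{49}{6}$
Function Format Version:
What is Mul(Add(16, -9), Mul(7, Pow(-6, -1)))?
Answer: Rational(-49, 6) ≈ -8.1667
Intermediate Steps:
Mul(Add(16, -9), Mul(7, Pow(-6, -1))) = Mul(7, Mul(7, Rational(-1, 6))) = Mul(7, Rational(-7, 6)) = Rational(-49, 6)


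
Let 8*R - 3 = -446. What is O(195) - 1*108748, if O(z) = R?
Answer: -870427/8 ≈ -1.0880e+5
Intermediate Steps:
R = -443/8 (R = 3/8 + (⅛)*(-446) = 3/8 - 223/4 = -443/8 ≈ -55.375)
O(z) = -443/8
O(195) - 1*108748 = -443/8 - 1*108748 = -443/8 - 108748 = -870427/8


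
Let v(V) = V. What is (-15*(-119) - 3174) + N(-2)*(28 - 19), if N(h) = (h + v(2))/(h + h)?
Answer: -1389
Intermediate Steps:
N(h) = (2 + h)/(2*h) (N(h) = (h + 2)/(h + h) = (2 + h)/((2*h)) = (2 + h)*(1/(2*h)) = (2 + h)/(2*h))
(-15*(-119) - 3174) + N(-2)*(28 - 19) = (-15*(-119) - 3174) + ((1/2)*(2 - 2)/(-2))*(28 - 19) = (1785 - 3174) + ((1/2)*(-1/2)*0)*9 = -1389 + 0*9 = -1389 + 0 = -1389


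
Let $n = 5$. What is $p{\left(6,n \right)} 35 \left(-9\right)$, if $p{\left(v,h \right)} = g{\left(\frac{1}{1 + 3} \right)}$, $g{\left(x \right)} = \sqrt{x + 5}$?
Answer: $- \frac{315 \sqrt{21}}{2} \approx -721.76$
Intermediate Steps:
$g{\left(x \right)} = \sqrt{5 + x}$
$p{\left(v,h \right)} = \frac{\sqrt{21}}{2}$ ($p{\left(v,h \right)} = \sqrt{5 + \frac{1}{1 + 3}} = \sqrt{5 + \frac{1}{4}} = \sqrt{\frac{21}{4}} = \frac{\sqrt{21}}{2}$)
$p{\left(6,n \right)} 35 \left(-9\right) = \frac{\sqrt{21}}{2} \cdot 35 \left(-9\right) = \frac{35 \sqrt{21}}{2} \left(-9\right) = - \frac{315 \sqrt{21}}{2}$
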